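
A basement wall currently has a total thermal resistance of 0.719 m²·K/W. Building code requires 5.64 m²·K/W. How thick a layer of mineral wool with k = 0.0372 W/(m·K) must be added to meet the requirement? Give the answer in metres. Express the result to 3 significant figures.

ΔR = 5.64 − 0.719 = 4.921 m²·K/W
L = ΔR × k = 4.921 × 0.0372 = 0.1831 m

0.183 m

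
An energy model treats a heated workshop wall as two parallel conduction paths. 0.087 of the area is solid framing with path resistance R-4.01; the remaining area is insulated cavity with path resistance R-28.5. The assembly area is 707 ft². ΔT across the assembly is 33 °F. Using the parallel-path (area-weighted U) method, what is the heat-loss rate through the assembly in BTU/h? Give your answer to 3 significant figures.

1250 BTU/h

U_eff = 0.913/28.5 + 0.087/4.01 = 0.03204 + 0.0217 = 0.05373
R_eff = 1/U_eff = 18.61 ft²·°F·h/BTU
Q = 707 × 33 / 18.61 = 1254 BTU/h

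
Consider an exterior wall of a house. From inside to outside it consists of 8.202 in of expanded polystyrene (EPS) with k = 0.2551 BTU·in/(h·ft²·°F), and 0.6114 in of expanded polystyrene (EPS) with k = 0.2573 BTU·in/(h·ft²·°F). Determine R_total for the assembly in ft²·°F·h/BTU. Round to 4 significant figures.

34.53 ft²·°F·h/BTU

8.202/0.2551 = 32.152
0.6114/0.2573 = 2.3762
R_total = 32.152 + 2.3762 = 34.528 ft²·°F·h/BTU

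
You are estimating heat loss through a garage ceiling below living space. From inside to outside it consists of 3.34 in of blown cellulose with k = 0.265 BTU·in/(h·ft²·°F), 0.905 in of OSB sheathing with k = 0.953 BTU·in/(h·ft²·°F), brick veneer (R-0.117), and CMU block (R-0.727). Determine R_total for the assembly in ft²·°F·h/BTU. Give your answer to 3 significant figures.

3.34/0.265 = 12.6
0.905/0.953 = 0.9496
R_total = 12.6 + 0.9496 + 0.117 + 0.727 = 14.4 ft²·°F·h/BTU

14.4 ft²·°F·h/BTU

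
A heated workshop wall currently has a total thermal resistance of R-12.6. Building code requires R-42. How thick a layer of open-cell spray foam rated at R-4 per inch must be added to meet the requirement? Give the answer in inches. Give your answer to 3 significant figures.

ΔR = 42 − 12.6 = 29.4 ft²·°F·h/BTU
L = ΔR / (R/in) = 29.4/4 = 7.35 in

7.35 in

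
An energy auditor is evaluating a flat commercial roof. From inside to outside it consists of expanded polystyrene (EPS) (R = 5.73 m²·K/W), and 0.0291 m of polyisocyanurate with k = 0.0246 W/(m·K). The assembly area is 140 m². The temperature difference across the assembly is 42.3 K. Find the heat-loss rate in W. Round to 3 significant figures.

857 W

0.0291/0.0246 = 1.183
R_total = 5.73 + 1.183 = 6.913 m²·K/W
Q = A·ΔT/R = 140 × 42.3 / 6.913 = 856.7 W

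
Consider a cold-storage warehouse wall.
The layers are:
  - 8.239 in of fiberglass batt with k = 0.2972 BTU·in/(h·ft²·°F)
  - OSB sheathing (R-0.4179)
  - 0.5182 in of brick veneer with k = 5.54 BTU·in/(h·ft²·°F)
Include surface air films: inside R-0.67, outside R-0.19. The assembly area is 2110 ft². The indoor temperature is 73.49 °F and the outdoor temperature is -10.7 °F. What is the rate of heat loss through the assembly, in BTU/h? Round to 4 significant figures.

8.239/0.2972 = 27.722
0.5182/5.54 = 0.093538
R_total = 0.67 + 27.722 + 0.4179 + 0.093538 + 0.19 = 29.094 ft²·°F·h/BTU
Q = A·ΔT/R = 2110 × (73.49 − (-10.7)) / 29.094 = 6105.9 BTU/h

6106 BTU/h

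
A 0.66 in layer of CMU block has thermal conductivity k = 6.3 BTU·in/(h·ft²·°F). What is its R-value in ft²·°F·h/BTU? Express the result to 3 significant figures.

0.105 ft²·°F·h/BTU

R = L/k = 0.66/6.3 = 0.1048 ft²·°F·h/BTU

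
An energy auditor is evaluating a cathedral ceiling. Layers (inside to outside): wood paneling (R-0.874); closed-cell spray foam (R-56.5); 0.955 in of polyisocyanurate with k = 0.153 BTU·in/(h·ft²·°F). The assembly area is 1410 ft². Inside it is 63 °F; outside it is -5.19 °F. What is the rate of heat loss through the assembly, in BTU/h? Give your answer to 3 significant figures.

0.955/0.153 = 6.242
R_total = 0.874 + 56.5 + 6.242 = 63.62 ft²·°F·h/BTU
Q = A·ΔT/R = 1410 × (63 − (-5.19)) / 63.62 = 1511 BTU/h

1510 BTU/h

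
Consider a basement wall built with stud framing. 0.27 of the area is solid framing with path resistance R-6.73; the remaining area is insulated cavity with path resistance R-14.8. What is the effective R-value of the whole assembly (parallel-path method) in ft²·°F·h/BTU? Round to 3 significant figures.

U_eff = 0.73/14.8 + 0.27/6.73 = 0.04932 + 0.04012 = 0.08944
R_eff = 1/U_eff = 11.18 ft²·°F·h/BTU

11.2 ft²·°F·h/BTU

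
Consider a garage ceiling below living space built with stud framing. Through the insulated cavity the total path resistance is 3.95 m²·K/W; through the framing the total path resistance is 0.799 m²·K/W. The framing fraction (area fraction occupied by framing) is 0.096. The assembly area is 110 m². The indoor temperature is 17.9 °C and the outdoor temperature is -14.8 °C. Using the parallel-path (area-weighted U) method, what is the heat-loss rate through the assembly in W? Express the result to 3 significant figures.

U_eff = 0.904/3.95 + 0.096/0.799 = 0.2289 + 0.1202 = 0.349
R_eff = 1/U_eff = 2.865 m²·K/W
Q = 110 × (17.9 − (-14.8)) / 2.865 = 1255 W

1260 W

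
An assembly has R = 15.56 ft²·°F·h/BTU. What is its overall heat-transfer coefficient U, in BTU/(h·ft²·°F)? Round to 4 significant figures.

0.06427 BTU/(h·ft²·°F)

U = 1/R = 1/15.56 = 0.064267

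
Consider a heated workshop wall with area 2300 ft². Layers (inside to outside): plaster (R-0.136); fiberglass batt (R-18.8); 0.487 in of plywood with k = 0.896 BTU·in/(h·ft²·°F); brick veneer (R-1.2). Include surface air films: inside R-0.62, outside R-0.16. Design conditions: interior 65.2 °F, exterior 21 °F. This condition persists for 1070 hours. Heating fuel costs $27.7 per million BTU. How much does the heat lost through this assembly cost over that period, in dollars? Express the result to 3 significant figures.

140 dollars

0.487/0.896 = 0.5435
R_total = 0.62 + 0.136 + 18.8 + 0.5435 + 1.2 + 0.16 = 21.46 ft²·°F·h/BTU
Q = 2300 × (65.2 − 21) / 21.46 = 4737 BTU/h
E = 4737 × 1070 = 5069000 BTU
Cost = 5069000/10⁶ × 27.7 = $140.4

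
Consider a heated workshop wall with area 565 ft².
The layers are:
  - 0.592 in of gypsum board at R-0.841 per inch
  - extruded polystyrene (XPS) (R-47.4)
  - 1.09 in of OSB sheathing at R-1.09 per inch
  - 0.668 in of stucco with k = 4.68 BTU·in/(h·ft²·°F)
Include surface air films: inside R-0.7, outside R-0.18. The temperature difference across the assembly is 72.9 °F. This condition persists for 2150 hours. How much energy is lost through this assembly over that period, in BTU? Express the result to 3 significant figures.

1770000 BTU

0.592 × 0.841 = 0.4979
1.09 × 1.09 = 1.188
0.668/4.68 = 0.1427
R_total = 0.7 + 0.4979 + 47.4 + 1.188 + 0.1427 + 0.18 = 50.11 ft²·°F·h/BTU
Q = 565 × 72.9 / 50.11 = 822 BTU/h
E = 822 × 2150 = 1767000 BTU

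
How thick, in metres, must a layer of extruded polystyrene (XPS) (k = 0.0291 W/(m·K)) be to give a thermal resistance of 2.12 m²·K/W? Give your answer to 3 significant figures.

L = R·k = 2.12 × 0.0291 = 0.06169 m

0.0617 m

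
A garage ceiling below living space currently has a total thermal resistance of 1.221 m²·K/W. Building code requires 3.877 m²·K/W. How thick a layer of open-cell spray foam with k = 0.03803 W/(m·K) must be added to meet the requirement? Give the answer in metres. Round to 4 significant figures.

0.1010 m

ΔR = 3.877 − 1.221 = 2.656 m²·K/W
L = ΔR × k = 2.656 × 0.03803 = 0.10101 m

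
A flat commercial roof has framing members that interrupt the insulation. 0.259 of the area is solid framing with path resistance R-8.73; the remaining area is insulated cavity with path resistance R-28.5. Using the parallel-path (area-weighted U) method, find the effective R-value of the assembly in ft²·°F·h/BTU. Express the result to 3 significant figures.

U_eff = 0.741/28.5 + 0.259/8.73 = 0.026 + 0.02967 = 0.05567
R_eff = 1/U_eff = 17.96 ft²·°F·h/BTU

18.0 ft²·°F·h/BTU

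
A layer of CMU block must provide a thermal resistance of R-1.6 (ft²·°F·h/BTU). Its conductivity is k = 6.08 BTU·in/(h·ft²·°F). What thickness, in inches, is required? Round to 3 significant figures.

9.73 in

L = R × k = 1.6 × 6.08 = 9.728 in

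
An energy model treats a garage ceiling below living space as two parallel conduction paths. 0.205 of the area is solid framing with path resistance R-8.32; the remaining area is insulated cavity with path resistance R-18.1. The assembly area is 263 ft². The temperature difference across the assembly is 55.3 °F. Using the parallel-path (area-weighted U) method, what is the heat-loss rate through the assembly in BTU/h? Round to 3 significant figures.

U_eff = 0.795/18.1 + 0.205/8.32 = 0.04392 + 0.02464 = 0.06856
R_eff = 1/U_eff = 14.59 ft²·°F·h/BTU
Q = 263 × 55.3 / 14.59 = 997.2 BTU/h

997 BTU/h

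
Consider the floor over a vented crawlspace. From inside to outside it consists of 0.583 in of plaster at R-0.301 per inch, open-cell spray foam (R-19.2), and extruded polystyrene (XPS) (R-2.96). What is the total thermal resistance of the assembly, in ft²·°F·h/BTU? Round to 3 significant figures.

22.3 ft²·°F·h/BTU

0.583 × 0.301 = 0.1755
R_total = 0.1755 + 19.2 + 2.96 = 22.34 ft²·°F·h/BTU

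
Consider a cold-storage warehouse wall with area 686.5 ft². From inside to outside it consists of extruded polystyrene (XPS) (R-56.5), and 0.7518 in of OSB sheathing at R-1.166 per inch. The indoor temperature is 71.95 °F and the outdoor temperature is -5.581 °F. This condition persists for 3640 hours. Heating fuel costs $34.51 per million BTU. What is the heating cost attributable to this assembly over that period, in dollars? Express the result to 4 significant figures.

116.5 dollars

0.7518 × 1.166 = 0.8766
R_total = 56.5 + 0.8766 = 57.377 ft²·°F·h/BTU
Q = 686.5 × (71.95 − (-5.581)) / 57.377 = 927.64 BTU/h
E = 927.64 × 3640 = 3376600 BTU
Cost = 3376600/10⁶ × 34.51 = $116.53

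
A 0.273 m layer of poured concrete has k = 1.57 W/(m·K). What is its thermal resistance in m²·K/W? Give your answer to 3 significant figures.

0.174 m²·K/W

R = L/k = 0.273/1.57 = 0.1739 m²·K/W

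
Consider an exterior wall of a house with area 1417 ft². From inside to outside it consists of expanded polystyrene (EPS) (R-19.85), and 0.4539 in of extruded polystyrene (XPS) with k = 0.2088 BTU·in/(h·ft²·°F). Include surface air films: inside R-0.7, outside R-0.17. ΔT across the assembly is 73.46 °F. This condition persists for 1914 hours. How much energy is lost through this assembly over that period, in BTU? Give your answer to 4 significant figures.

0.4539/0.2088 = 2.1739
R_total = 0.7 + 19.85 + 2.1739 + 0.17 = 22.894 ft²·°F·h/BTU
Q = 1417 × 73.46 / 22.894 = 4546.8 BTU/h
E = 4546.8 × 1914 = 8702500 BTU

8702000 BTU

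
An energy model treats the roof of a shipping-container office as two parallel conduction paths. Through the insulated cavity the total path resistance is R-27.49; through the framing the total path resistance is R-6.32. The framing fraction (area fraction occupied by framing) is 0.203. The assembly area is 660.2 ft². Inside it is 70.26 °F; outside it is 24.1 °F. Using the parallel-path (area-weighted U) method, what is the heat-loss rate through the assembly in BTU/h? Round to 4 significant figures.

U_eff = 0.797/27.49 + 0.203/6.32 = 0.028992 + 0.03212 = 0.061113
R_eff = 1/U_eff = 16.363 ft²·°F·h/BTU
Q = 660.2 × (70.26 − 24.1) / 16.363 = 1862.4 BTU/h

1862 BTU/h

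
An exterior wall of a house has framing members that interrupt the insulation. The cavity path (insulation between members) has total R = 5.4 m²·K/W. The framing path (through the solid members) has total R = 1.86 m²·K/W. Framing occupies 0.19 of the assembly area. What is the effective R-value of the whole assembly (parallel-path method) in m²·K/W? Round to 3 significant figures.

3.97 m²·K/W

U_eff = 0.81/5.4 + 0.19/1.86 = 0.15 + 0.1022 = 0.2522
R_eff = 1/U_eff = 3.966 m²·K/W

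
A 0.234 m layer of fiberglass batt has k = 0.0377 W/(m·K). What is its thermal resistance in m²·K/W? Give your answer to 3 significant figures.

R = L/k = 0.234/0.0377 = 6.207 m²·K/W

6.21 m²·K/W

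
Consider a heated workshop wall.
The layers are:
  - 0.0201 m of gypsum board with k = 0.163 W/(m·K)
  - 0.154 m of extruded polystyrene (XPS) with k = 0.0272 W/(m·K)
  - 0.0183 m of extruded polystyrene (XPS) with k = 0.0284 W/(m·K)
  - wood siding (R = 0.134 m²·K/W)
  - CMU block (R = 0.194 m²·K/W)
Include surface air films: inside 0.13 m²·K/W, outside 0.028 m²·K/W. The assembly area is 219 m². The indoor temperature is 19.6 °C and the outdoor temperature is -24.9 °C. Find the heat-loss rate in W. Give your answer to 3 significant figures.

0.0201/0.163 = 0.1233
0.154/0.0272 = 5.662
0.0183/0.0284 = 0.6444
R_total = 0.13 + 0.1233 + 5.662 + 0.6444 + 0.134 + 0.194 + 0.028 = 6.915 m²·K/W
Q = A·ΔT/R = 219 × (19.6 − (-24.9)) / 6.915 = 1409 W

1410 W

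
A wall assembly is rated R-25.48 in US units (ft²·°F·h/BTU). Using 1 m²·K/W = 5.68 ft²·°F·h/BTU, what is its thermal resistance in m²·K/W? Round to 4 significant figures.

4.486 m²·K/W

R_SI = 25.48/5.68 = 4.4859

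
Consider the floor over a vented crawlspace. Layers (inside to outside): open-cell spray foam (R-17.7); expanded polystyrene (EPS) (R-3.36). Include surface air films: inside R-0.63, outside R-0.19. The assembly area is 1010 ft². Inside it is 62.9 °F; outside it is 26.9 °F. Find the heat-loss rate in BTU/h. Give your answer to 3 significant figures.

R_total = 0.63 + 17.7 + 3.36 + 0.19 = 21.88 ft²·°F·h/BTU
Q = A·ΔT/R = 1010 × (62.9 − 26.9) / 21.88 = 1662 BTU/h

1660 BTU/h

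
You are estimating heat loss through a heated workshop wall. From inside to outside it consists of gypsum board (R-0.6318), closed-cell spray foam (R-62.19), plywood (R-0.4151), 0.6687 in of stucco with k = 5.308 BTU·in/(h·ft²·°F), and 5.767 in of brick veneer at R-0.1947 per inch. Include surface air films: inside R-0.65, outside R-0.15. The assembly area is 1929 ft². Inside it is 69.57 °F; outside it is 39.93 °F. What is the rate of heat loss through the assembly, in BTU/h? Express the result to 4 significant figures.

875.8 BTU/h

0.6687/5.308 = 0.12598
5.767 × 0.1947 = 1.1228
R_total = 0.65 + 0.6318 + 62.19 + 0.4151 + 0.12598 + 1.1228 + 0.15 = 65.286 ft²·°F·h/BTU
Q = A·ΔT/R = 1929 × (69.57 − 39.93) / 65.286 = 875.77 BTU/h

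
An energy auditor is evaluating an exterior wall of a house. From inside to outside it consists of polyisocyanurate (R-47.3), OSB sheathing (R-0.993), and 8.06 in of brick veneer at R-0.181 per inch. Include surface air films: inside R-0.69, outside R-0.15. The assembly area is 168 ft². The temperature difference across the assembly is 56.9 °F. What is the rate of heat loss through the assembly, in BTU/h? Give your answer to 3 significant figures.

8.06 × 0.181 = 1.459
R_total = 0.69 + 47.3 + 0.993 + 1.459 + 0.15 = 50.59 ft²·°F·h/BTU
Q = A·ΔT/R = 168 × 56.9 / 50.59 = 188.9 BTU/h

189 BTU/h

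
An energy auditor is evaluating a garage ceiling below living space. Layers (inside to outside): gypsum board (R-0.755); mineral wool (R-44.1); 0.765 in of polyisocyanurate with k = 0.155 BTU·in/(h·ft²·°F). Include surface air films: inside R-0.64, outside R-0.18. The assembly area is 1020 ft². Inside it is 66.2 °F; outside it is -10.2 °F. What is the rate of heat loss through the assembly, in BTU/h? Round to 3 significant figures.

0.765/0.155 = 4.935
R_total = 0.64 + 0.755 + 44.1 + 4.935 + 0.18 = 50.61 ft²·°F·h/BTU
Q = A·ΔT/R = 1020 × (66.2 − (-10.2)) / 50.61 = 1540 BTU/h

1540 BTU/h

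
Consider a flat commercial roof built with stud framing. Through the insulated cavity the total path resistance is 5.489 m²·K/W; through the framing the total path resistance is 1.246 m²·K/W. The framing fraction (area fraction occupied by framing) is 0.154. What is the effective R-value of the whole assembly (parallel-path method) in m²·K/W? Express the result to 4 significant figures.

U_eff = 0.846/5.489 + 0.154/1.246 = 0.15413 + 0.1236 = 0.27772
R_eff = 1/U_eff = 3.6007 m²·K/W

3.601 m²·K/W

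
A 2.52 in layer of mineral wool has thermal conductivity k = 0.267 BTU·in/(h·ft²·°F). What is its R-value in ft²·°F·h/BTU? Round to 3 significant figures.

R = L/k = 2.52/0.267 = 9.438 ft²·°F·h/BTU

9.44 ft²·°F·h/BTU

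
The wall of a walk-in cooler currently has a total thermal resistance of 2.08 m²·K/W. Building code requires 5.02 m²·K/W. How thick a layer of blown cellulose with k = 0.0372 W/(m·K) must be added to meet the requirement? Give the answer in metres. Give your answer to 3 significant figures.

ΔR = 5.02 − 2.08 = 2.94 m²·K/W
L = ΔR × k = 2.94 × 0.0372 = 0.1094 m

0.109 m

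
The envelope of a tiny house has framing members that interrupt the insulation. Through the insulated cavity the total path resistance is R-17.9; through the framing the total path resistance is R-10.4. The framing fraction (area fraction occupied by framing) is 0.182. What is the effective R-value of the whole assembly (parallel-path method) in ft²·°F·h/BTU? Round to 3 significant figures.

U_eff = 0.818/17.9 + 0.182/10.4 = 0.0457 + 0.0175 = 0.0632
R_eff = 1/U_eff = 15.82 ft²·°F·h/BTU

15.8 ft²·°F·h/BTU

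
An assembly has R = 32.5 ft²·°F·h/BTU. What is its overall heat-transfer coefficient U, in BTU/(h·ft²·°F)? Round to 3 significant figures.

0.0308 BTU/(h·ft²·°F)

U = 1/R = 1/32.5 = 0.03077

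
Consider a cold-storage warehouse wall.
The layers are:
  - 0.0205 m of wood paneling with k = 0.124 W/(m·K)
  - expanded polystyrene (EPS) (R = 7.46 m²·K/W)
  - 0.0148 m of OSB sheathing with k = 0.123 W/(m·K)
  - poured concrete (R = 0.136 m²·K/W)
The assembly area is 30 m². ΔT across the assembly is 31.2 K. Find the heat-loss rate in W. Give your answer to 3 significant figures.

119 W

0.0205/0.124 = 0.1653
0.0148/0.123 = 0.1203
R_total = 0.1653 + 7.46 + 0.1203 + 0.136 = 7.882 m²·K/W
Q = A·ΔT/R = 30 × 31.2 / 7.882 = 118.8 W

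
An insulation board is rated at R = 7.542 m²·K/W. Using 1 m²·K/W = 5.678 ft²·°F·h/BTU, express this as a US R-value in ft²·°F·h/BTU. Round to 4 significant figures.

42.82 ft²·°F·h/BTU

R_US = 7.542 × 5.678 = 42.823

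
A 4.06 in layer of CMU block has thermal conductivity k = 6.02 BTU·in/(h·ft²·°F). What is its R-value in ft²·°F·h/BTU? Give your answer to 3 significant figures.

0.674 ft²·°F·h/BTU

R = L/k = 4.06/6.02 = 0.6744 ft²·°F·h/BTU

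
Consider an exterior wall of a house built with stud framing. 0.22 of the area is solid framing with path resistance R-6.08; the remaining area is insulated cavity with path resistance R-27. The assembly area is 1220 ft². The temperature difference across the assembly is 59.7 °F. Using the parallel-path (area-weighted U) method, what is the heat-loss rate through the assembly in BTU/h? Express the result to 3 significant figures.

U_eff = 0.78/27 + 0.22/6.08 = 0.02889 + 0.03618 = 0.06507
R_eff = 1/U_eff = 15.37 ft²·°F·h/BTU
Q = 1220 × 59.7 / 15.37 = 4740 BTU/h

4740 BTU/h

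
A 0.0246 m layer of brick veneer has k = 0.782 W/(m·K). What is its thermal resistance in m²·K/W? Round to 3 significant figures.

0.0315 m²·K/W

R = L/k = 0.0246/0.782 = 0.03146 m²·K/W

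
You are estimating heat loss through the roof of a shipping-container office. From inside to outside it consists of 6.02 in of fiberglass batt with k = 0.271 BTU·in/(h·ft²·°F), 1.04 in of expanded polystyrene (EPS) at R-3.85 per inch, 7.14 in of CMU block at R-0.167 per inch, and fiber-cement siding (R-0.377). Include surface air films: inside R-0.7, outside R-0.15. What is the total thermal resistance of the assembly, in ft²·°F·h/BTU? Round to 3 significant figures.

28.6 ft²·°F·h/BTU

6.02/0.271 = 22.21
1.04 × 3.85 = 4.004
7.14 × 0.167 = 1.192
R_total = 0.7 + 22.21 + 4.004 + 1.192 + 0.377 + 0.15 = 28.64 ft²·°F·h/BTU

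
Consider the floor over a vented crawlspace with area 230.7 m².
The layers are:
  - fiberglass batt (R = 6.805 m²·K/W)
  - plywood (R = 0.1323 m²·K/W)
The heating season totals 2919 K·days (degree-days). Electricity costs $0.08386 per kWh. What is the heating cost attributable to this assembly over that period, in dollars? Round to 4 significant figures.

R_total = 6.805 + 0.1323 = 6.9373 m²·K/W
E = A × HDD × 24 / R / 1000 = 230.7 × 2919 × 24 / 6.9373 / 1000 = 2329.7 kWh
Cost = 2329.7 × 0.08386 = $195.37

195.4 dollars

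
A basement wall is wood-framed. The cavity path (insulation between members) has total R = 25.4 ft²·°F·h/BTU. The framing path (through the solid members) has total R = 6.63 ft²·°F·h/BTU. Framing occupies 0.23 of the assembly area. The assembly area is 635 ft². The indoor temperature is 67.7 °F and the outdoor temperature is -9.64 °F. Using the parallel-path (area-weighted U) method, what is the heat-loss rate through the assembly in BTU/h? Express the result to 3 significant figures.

U_eff = 0.77/25.4 + 0.23/6.63 = 0.03031 + 0.03469 = 0.06501
R_eff = 1/U_eff = 15.38 ft²·°F·h/BTU
Q = 635 × (67.7 − (-9.64)) / 15.38 = 3192 BTU/h

3190 BTU/h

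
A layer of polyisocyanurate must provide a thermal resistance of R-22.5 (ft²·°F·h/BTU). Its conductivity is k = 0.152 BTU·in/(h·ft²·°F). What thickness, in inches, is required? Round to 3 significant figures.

L = R × k = 22.5 × 0.152 = 3.42 in

3.42 in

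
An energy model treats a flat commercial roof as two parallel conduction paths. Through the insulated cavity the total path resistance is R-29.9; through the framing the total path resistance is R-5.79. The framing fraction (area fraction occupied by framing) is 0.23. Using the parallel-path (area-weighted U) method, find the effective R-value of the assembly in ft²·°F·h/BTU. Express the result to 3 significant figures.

U_eff = 0.77/29.9 + 0.23/5.79 = 0.02575 + 0.03972 = 0.06548
R_eff = 1/U_eff = 15.27 ft²·°F·h/BTU

15.3 ft²·°F·h/BTU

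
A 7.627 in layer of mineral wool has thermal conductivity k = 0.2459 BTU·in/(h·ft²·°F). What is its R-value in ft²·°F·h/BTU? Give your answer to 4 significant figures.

31.02 ft²·°F·h/BTU

R = L/k = 7.627/0.2459 = 31.017 ft²·°F·h/BTU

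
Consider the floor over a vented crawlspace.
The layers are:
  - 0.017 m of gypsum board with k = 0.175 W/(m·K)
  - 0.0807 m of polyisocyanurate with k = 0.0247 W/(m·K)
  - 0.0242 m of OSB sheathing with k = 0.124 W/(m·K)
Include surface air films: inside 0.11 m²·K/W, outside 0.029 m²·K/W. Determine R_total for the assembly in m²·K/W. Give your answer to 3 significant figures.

3.70 m²·K/W

0.017/0.175 = 0.09714
0.0807/0.0247 = 3.267
0.0242/0.124 = 0.1952
R_total = 0.11 + 0.09714 + 3.267 + 0.1952 + 0.029 = 3.699 m²·K/W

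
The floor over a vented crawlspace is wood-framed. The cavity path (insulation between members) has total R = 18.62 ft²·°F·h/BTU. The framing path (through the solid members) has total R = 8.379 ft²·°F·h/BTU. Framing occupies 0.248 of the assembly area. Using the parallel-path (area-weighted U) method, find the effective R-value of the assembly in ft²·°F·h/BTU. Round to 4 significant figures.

14.29 ft²·°F·h/BTU

U_eff = 0.752/18.62 + 0.248/8.379 = 0.040387 + 0.029598 = 0.069984
R_eff = 1/U_eff = 14.289 ft²·°F·h/BTU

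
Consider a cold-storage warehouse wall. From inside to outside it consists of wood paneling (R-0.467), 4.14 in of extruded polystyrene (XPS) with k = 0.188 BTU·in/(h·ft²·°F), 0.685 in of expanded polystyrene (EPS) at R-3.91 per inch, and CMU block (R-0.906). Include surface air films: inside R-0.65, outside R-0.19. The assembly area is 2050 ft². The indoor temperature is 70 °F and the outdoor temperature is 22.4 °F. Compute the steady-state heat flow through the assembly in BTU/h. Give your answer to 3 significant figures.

3630 BTU/h

4.14/0.188 = 22.02
0.685 × 3.91 = 2.678
R_total = 0.65 + 0.467 + 22.02 + 2.678 + 0.906 + 0.19 = 26.91 ft²·°F·h/BTU
Q = A·ΔT/R = 2050 × (70 − 22.4) / 26.91 = 3626 BTU/h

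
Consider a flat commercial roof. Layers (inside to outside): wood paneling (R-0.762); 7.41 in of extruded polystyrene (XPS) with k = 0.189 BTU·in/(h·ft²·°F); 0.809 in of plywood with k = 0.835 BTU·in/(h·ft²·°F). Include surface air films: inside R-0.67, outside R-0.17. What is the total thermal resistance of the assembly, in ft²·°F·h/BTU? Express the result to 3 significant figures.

7.41/0.189 = 39.21
0.809/0.835 = 0.9689
R_total = 0.67 + 0.762 + 39.21 + 0.9689 + 0.17 = 41.78 ft²·°F·h/BTU

41.8 ft²·°F·h/BTU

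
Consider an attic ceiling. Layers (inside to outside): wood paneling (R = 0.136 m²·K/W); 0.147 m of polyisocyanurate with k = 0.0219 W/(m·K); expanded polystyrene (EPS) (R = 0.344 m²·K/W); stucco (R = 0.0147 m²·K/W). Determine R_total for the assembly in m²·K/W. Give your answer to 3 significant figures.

0.147/0.0219 = 6.712
R_total = 0.136 + 6.712 + 0.344 + 0.0147 = 7.207 m²·K/W

7.21 m²·K/W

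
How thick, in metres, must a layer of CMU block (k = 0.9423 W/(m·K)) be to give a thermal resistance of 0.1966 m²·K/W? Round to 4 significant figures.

0.1853 m

L = R·k = 0.1966 × 0.9423 = 0.18526 m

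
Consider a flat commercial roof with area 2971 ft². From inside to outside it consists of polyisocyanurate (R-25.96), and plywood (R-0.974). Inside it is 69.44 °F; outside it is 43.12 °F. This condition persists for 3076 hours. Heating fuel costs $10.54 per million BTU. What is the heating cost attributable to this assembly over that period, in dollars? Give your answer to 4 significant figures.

94.13 dollars

R_total = 25.96 + 0.974 = 26.934 ft²·°F·h/BTU
Q = 2971 × (69.44 − 43.12) / 26.934 = 2903.3 BTU/h
E = 2903.3 × 3076 = 8930500 BTU
Cost = 8930500/10⁶ × 10.54 = $94.127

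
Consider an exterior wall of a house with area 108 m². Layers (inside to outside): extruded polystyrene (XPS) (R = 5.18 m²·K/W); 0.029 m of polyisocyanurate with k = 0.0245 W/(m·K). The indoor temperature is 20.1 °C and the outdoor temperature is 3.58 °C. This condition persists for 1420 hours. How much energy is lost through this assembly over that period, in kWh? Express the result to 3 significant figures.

398 kWh

0.029/0.0245 = 1.184
R_total = 5.18 + 1.184 = 6.364 m²·K/W
Q = 108 × (20.1 − 3.58) / 6.364 = 280.4 W
E = 280.4 W × 1420 h / 1000 = 398.1 kWh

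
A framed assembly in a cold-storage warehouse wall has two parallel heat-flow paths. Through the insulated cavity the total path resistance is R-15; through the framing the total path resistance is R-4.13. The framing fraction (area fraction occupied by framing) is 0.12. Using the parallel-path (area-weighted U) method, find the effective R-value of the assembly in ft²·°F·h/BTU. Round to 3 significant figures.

U_eff = 0.88/15 + 0.12/4.13 = 0.05867 + 0.02906 = 0.08772
R_eff = 1/U_eff = 11.4 ft²·°F·h/BTU

11.4 ft²·°F·h/BTU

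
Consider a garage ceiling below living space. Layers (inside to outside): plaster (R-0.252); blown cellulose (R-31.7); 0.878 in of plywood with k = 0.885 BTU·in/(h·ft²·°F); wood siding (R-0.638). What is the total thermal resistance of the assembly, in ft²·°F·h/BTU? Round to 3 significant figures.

33.6 ft²·°F·h/BTU

0.878/0.885 = 0.9921
R_total = 0.252 + 31.7 + 0.9921 + 0.638 = 33.58 ft²·°F·h/BTU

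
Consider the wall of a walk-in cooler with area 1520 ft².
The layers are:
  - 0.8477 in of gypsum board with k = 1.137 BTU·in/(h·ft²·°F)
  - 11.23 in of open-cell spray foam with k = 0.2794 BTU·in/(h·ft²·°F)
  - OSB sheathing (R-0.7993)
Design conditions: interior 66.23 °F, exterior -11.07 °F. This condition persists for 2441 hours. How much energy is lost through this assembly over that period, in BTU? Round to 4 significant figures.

0.8477/1.137 = 0.74556
11.23/0.2794 = 40.193
R_total = 0.74556 + 40.193 + 0.7993 = 41.738 ft²·°F·h/BTU
Q = 1520 × (66.23 − (-11.07)) / 41.738 = 2815.1 BTU/h
E = 2815.1 × 2441 = 6871600 BTU

6872000 BTU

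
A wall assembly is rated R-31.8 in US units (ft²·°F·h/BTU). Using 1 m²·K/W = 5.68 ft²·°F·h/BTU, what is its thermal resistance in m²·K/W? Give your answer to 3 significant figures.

5.60 m²·K/W

R_SI = 31.8/5.68 = 5.599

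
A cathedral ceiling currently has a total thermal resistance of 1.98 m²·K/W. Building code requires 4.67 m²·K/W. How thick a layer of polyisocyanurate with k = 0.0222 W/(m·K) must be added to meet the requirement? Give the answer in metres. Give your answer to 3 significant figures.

0.0597 m

ΔR = 4.67 − 1.98 = 2.69 m²·K/W
L = ΔR × k = 2.69 × 0.0222 = 0.05972 m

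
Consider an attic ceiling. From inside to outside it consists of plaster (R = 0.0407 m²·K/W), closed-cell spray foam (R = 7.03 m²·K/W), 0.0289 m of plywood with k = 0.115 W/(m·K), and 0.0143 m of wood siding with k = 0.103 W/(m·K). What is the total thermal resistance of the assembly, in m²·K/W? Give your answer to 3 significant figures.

0.0289/0.115 = 0.2513
0.0143/0.103 = 0.1388
R_total = 0.0407 + 7.03 + 0.2513 + 0.1388 = 7.461 m²·K/W

7.46 m²·K/W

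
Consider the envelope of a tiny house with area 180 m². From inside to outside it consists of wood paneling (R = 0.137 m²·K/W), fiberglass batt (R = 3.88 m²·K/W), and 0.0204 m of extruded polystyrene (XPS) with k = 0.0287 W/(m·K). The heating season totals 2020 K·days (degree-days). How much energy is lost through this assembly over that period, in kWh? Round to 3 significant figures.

0.0204/0.0287 = 0.7108
R_total = 0.137 + 3.88 + 0.7108 = 4.728 m²·K/W
E = A × HDD × 24 / R / 1000 = 180 × 2020 × 24 / 4.728 / 1000 = 1846 kWh

1850 kWh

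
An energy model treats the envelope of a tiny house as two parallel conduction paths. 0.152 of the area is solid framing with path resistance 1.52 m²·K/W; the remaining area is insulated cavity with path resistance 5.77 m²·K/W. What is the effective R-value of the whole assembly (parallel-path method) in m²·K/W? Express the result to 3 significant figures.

4.05 m²·K/W

U_eff = 0.848/5.77 + 0.152/1.52 = 0.147 + 0.1 = 0.247
R_eff = 1/U_eff = 4.049 m²·K/W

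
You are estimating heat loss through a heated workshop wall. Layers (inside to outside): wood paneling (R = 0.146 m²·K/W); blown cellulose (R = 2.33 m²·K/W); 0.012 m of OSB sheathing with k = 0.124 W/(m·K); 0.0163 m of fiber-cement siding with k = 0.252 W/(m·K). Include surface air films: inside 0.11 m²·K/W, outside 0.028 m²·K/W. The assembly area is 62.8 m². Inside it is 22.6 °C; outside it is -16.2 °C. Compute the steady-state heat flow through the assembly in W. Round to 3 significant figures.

0.012/0.124 = 0.09677
0.0163/0.252 = 0.06468
R_total = 0.11 + 0.146 + 2.33 + 0.09677 + 0.06468 + 0.028 = 2.775 m²·K/W
Q = A·ΔT/R = 62.8 × (22.6 − (-16.2)) / 2.775 = 877.9 W

878 W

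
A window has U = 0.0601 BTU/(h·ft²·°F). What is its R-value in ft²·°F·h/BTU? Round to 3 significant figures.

R = 1/U = 1/0.0601 = 16.64

16.6 ft²·°F·h/BTU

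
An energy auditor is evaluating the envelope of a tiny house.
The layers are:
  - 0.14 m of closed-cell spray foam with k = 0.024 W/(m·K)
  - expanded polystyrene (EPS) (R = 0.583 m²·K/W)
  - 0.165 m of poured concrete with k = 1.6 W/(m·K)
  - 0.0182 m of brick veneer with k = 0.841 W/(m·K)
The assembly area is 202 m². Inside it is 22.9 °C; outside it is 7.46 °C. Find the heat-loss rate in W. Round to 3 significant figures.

477 W

0.14/0.024 = 5.833
0.165/1.6 = 0.1031
0.0182/0.841 = 0.02164
R_total = 5.833 + 0.583 + 0.1031 + 0.02164 = 6.541 m²·K/W
Q = A·ΔT/R = 202 × (22.9 − 7.46) / 6.541 = 476.8 W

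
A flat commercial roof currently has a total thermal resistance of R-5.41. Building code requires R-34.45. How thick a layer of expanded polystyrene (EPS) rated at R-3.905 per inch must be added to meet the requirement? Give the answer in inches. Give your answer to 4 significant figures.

ΔR = 34.45 − 5.41 = 29.04 ft²·°F·h/BTU
L = ΔR / (R/in) = 29.04/3.905 = 7.4366 in

7.437 in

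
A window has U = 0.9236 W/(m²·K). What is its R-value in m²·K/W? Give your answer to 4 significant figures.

R = 1/U = 1/0.9236 = 1.0827

1.083 m²·K/W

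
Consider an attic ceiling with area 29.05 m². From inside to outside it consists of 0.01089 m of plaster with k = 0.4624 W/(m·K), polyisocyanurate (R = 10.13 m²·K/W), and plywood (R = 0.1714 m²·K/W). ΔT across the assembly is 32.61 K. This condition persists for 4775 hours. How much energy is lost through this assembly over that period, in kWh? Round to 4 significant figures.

0.01089/0.4624 = 0.023551
R_total = 0.023551 + 10.13 + 0.1714 = 10.325 m²·K/W
Q = 29.05 × 32.61 / 10.325 = 91.751 W
E = 91.751 W × 4775 h / 1000 = 438.11 kWh

438.1 kWh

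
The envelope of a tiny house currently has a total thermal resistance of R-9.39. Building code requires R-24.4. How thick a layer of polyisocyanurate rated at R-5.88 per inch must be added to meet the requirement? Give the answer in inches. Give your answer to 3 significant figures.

2.55 in

ΔR = 24.4 − 9.39 = 15.01 ft²·°F·h/BTU
L = ΔR / (R/in) = 15.01/5.88 = 2.553 in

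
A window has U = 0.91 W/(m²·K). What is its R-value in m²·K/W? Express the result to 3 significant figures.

1.10 m²·K/W

R = 1/U = 1/0.91 = 1.099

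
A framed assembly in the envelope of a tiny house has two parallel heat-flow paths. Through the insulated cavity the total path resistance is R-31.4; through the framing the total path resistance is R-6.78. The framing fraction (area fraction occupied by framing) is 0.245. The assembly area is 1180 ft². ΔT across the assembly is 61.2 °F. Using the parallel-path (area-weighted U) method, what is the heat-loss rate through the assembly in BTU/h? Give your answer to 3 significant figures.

U_eff = 0.755/31.4 + 0.245/6.78 = 0.02404 + 0.03614 = 0.06018
R_eff = 1/U_eff = 16.62 ft²·°F·h/BTU
Q = 1180 × 61.2 / 16.62 = 4346 BTU/h

4350 BTU/h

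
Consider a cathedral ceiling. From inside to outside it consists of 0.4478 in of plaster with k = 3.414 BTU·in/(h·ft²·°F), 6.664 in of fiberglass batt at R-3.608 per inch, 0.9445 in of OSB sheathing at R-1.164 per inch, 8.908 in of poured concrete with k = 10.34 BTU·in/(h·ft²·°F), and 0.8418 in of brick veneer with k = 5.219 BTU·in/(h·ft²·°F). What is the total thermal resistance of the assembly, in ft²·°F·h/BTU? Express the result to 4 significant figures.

26.30 ft²·°F·h/BTU

0.4478/3.414 = 0.13117
6.664 × 3.608 = 24.044
0.9445 × 1.164 = 1.0994
8.908/10.34 = 0.86151
0.8418/5.219 = 0.1613
R_total = 0.13117 + 24.044 + 1.0994 + 0.86151 + 0.1613 = 26.297 ft²·°F·h/BTU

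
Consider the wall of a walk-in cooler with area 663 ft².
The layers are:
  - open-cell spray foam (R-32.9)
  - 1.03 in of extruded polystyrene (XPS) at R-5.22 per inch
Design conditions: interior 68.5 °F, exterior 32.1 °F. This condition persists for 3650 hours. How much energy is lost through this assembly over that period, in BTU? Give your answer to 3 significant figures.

1.03 × 5.22 = 5.377
R_total = 32.9 + 5.377 = 38.28 ft²·°F·h/BTU
Q = 663 × (68.5 − 32.1) / 38.28 = 630.5 BTU/h
E = 630.5 × 3650 = 2301000 BTU

2300000 BTU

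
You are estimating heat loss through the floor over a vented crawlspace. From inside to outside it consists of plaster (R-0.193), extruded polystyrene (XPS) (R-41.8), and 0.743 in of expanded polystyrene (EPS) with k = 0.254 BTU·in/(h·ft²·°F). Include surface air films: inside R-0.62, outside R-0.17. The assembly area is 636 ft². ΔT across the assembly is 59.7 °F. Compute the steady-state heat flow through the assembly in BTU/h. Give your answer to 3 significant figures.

831 BTU/h

0.743/0.254 = 2.925
R_total = 0.62 + 0.193 + 41.8 + 2.925 + 0.17 = 45.71 ft²·°F·h/BTU
Q = A·ΔT/R = 636 × 59.7 / 45.71 = 830.7 BTU/h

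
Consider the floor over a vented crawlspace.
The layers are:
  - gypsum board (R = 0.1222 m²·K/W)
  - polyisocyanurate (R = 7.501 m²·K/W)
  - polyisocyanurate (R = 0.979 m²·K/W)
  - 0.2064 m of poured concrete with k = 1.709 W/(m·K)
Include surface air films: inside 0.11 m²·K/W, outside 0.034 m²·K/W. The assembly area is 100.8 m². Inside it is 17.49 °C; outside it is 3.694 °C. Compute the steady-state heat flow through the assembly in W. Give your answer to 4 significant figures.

0.2064/1.709 = 0.12077
R_total = 0.11 + 0.1222 + 7.501 + 0.979 + 0.12077 + 0.034 = 8.867 m²·K/W
Q = A·ΔT/R = 100.8 × (17.49 − 3.694) / 8.867 = 156.83 W

156.8 W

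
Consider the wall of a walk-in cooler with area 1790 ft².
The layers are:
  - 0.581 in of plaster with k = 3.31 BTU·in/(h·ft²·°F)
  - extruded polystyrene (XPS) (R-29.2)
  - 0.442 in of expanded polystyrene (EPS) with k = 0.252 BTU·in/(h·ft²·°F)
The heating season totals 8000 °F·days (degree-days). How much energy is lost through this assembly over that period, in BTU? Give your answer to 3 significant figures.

11000000 BTU

0.581/3.31 = 0.1755
0.442/0.252 = 1.754
R_total = 0.1755 + 29.2 + 1.754 = 31.13 ft²·°F·h/BTU
E = A × HDD × 24 / R = 1790 × 8000 × 24 / 31.13 = 11040000 BTU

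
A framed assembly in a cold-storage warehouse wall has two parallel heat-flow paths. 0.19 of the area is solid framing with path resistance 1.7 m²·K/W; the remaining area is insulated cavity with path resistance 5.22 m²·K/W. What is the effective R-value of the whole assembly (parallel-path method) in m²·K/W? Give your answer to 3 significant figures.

3.75 m²·K/W

U_eff = 0.81/5.22 + 0.19/1.7 = 0.1552 + 0.1118 = 0.2669
R_eff = 1/U_eff = 3.746 m²·K/W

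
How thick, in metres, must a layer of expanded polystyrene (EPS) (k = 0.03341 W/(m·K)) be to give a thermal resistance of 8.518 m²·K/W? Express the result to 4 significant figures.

L = R·k = 8.518 × 0.03341 = 0.28459 m

0.2846 m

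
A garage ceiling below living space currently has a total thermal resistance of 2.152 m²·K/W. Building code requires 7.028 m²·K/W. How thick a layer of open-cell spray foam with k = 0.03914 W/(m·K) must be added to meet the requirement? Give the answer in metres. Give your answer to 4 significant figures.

ΔR = 7.028 − 2.152 = 4.876 m²·K/W
L = ΔR × k = 4.876 × 0.03914 = 0.19085 m

0.1908 m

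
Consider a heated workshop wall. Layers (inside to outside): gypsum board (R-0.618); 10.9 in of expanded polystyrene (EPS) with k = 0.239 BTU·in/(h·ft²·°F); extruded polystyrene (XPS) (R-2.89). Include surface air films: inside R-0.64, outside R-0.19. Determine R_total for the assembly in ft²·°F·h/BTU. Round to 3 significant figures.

49.9 ft²·°F·h/BTU

10.9/0.239 = 45.61
R_total = 0.64 + 0.618 + 45.61 + 2.89 + 0.19 = 49.94 ft²·°F·h/BTU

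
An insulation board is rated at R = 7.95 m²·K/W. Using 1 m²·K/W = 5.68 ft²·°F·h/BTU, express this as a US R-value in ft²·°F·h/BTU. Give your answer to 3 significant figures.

R_US = 7.95 × 5.68 = 45.16

45.2 ft²·°F·h/BTU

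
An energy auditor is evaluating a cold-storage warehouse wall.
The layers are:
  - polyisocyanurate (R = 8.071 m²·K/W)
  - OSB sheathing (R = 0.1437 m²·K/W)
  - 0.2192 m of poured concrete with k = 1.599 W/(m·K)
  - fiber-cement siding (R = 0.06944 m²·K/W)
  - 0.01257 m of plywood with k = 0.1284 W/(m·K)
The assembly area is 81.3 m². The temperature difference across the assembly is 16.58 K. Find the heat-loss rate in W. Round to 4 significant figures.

158.2 W

0.2192/1.599 = 0.13709
0.01257/0.1284 = 0.097897
R_total = 8.071 + 0.1437 + 0.13709 + 0.06944 + 0.097897 = 8.5191 m²·K/W
Q = A·ΔT/R = 81.3 × 16.58 / 8.5191 = 158.23 W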